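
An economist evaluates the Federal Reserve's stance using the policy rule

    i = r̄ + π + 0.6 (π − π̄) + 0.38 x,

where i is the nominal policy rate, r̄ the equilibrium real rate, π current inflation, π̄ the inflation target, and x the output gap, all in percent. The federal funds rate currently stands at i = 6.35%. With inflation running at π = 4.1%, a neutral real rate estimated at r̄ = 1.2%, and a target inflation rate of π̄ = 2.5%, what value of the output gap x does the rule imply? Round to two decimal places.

0.24%

0.38 x = 6.35 − 1.2 − 4.1 − 0.6 × (4.1 − 2.5) = 0.09
x = 0.09 / 0.38 = 0.24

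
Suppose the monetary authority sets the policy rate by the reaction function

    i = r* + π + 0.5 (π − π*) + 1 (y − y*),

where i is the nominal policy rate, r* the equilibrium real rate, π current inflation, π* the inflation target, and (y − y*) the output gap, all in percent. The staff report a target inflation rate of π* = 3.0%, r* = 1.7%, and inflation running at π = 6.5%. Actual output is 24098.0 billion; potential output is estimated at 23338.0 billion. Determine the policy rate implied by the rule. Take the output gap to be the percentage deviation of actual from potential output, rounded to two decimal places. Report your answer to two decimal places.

Output gap = 100 × (24098.0 − 23338.0) / 23338.0 = 3.26%.
i = 1.70 + 6.50 + 0.5 × (6.50 − 3.00) + 1 × 3.26
   = 1.70 + 6.5 + 1.75 + 3.26 = 13.21

13.21%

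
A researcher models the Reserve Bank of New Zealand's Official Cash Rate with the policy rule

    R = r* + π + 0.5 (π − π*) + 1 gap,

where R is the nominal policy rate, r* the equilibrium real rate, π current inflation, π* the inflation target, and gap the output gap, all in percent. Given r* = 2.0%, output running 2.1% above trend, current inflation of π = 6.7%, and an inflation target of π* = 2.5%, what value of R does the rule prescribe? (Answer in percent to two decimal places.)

Output 2.1% above potential → gap = 2.1.
R = 2.0 + 6.7 + 0.5 × (6.7 − 2.5) + 1 × 2.1
   = 2.0 + 6.7 + 2.1 + 2.1 = 12.90

12.90%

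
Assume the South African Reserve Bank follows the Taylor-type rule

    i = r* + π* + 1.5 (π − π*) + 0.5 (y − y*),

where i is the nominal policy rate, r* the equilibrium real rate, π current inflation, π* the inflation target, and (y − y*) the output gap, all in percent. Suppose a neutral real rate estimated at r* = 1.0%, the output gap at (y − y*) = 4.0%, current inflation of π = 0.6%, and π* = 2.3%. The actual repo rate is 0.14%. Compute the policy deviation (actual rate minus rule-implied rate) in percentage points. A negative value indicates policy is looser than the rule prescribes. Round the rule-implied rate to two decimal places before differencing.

i = 1.0 + 2.3 + 1.5 × (0.6 − 2.3) + 0.5 × 4.0
   = 1.0 + 2.3 − 2.55 + 2 = 2.75
Deviation = 0.14 − 2.75 = -2.61 pp.

-2.61 pp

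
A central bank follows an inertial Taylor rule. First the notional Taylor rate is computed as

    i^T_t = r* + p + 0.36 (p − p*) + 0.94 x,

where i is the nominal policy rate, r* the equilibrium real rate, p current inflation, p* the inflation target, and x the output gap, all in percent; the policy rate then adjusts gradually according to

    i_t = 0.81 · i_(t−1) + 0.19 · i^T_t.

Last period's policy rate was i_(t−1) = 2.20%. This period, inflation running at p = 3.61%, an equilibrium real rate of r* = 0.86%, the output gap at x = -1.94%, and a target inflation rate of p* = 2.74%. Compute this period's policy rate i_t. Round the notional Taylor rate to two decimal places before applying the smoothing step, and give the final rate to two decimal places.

2.34%

i^T_t = 0.86 + 3.61 + 0.36 × (3.61 − 2.74) + 0.94 × (-1.94)
   = 0.86 + 3.61 + 0.3132 − 1.8236 = 2.96
i_t = 0.81 × 2.20 + 0.19 × 2.96 = 1.782 + 0.5624 = 2.34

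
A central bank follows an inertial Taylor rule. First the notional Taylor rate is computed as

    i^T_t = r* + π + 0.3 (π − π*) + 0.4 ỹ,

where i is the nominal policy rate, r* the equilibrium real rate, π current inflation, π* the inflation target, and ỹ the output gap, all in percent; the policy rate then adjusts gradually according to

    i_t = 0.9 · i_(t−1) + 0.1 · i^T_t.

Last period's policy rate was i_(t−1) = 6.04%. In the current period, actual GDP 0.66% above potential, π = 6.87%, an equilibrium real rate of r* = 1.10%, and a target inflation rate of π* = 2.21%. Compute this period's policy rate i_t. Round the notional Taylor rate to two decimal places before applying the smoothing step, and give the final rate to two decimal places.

Output 0.66% above potential → ỹ = 0.66.
i^T_t = 1.10 + 6.87 + 0.3 × (6.87 − 2.21) + 0.4 × 0.66
   = 1.10 + 6.87 + 1.398 + 0.264 = 9.63
i_t = 0.9 × 6.04 + 0.1 × 9.63 = 5.436 + 0.963 = 6.40

6.40%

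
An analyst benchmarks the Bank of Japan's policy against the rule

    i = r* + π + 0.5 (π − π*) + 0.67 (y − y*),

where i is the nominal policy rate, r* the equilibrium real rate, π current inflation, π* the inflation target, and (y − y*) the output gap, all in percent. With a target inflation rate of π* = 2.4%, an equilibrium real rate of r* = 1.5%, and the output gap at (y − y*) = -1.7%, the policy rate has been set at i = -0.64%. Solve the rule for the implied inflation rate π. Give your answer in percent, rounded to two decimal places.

0.13%

Collecting π: i = r* + (1 + 0.5) π − 0.5 π* + 0.67 (y − y*)
1.5 π = -0.64 − 1.5 + 0.5 × 2.4 − 0.67 × (-1.7) = 0.199
π = 0.199 / 1.5 = 0.13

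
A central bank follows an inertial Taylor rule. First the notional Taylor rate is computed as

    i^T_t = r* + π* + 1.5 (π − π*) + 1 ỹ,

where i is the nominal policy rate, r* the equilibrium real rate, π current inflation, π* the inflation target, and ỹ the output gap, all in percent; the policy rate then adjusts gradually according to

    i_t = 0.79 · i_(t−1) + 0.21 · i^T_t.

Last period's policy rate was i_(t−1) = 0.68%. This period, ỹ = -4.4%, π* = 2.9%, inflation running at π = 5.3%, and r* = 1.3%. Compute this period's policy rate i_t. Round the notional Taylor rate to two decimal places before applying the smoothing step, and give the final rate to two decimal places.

i^T_t = 1.3 + 2.9 + 1.5 × (5.3 − 2.9) + 1 × (-4.4)
   = 1.3 + 2.9 + 3.6 − 4.4 = 3.40
i_t = 0.79 × 0.68 + 0.21 × 3.40 = 0.5372 + 0.714 = 1.25

1.25%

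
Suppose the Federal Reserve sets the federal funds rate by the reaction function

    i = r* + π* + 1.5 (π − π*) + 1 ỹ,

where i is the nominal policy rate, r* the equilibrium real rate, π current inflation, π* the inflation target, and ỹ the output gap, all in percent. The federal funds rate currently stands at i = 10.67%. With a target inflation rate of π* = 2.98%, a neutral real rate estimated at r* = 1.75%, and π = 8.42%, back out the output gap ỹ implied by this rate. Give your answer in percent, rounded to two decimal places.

1 ỹ = 10.67 − 1.75 − 2.98 − 1.5 × (8.42 − 2.98) = -2.22
ỹ = -2.22 / 1 = -2.22

-2.22%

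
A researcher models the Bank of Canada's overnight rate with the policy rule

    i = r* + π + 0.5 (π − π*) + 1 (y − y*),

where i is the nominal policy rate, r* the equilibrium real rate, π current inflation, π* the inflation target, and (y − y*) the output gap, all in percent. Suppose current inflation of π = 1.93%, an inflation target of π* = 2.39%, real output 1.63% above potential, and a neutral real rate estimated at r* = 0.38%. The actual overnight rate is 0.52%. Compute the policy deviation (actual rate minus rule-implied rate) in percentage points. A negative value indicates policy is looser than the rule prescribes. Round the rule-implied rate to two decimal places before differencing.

Output 1.63% above potential → (y − y*) = 1.63.
i = 0.38 + 1.93 + 0.5 × (1.93 − 2.39) + 1 × 1.63
   = 0.38 + 1.93 − 0.23 + 1.63 = 3.71
Deviation = 0.52 − 3.71 = -3.19 pp.

-3.19 pp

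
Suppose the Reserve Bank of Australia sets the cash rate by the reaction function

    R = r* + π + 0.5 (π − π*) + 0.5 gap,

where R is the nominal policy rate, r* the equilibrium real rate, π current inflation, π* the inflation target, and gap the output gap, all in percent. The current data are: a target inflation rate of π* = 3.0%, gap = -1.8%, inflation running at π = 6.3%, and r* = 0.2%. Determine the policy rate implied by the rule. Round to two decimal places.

R = 0.2 + 6.3 + 0.5 × (6.3 − 3.0) + 0.5 × (-1.8)
   = 0.2 + 6.3 + 1.65 − 0.9 = 7.25

7.25%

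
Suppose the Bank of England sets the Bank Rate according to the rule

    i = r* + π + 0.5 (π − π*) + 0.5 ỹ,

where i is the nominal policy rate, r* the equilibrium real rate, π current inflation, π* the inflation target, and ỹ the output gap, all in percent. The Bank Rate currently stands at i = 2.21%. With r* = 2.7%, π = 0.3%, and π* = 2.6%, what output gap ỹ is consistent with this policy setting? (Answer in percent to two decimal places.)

0.72%

0.5 ỹ = 2.21 − 2.7 − 0.3 − 0.5 × (0.3 − 2.6) = 0.36
ỹ = 0.36 / 0.5 = 0.72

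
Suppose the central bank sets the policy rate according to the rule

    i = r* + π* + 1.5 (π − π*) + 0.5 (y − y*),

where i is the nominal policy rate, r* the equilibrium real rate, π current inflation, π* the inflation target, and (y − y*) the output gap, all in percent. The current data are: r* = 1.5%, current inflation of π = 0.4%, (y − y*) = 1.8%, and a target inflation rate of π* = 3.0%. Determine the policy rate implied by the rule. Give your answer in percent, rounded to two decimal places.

i = 1.5 + 3.0 + 1.5 × (0.4 − 3.0) + 0.5 × 1.8
   = 1.5 + 3 − 3.9 + 0.9 = 1.50

1.50%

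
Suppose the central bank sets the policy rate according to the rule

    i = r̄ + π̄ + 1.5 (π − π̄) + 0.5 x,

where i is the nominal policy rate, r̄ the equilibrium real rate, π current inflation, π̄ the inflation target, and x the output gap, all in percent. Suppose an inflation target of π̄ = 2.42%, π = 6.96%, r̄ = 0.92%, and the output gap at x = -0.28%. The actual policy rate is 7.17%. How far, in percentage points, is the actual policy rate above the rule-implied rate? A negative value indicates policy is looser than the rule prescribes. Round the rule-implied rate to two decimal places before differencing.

i = 0.92 + 2.42 + 1.5 × (6.96 − 2.42) + 0.5 × (-0.28)
   = 0.92 + 2.42 + 6.81 − 0.14 = 10.01
Deviation = 7.17 − 10.01 = -2.84 pp.

-2.84 pp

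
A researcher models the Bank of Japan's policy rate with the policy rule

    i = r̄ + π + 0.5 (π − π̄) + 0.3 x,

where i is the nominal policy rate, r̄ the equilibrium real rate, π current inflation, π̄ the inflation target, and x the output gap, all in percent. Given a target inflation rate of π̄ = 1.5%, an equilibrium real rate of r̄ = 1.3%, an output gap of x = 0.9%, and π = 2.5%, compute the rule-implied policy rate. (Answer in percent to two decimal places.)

i = 1.3 + 2.5 + 0.5 × (2.5 − 1.5) + 0.3 × 0.9
   = 1.3 + 2.5 + 0.5 + 0.27 = 4.57

4.57%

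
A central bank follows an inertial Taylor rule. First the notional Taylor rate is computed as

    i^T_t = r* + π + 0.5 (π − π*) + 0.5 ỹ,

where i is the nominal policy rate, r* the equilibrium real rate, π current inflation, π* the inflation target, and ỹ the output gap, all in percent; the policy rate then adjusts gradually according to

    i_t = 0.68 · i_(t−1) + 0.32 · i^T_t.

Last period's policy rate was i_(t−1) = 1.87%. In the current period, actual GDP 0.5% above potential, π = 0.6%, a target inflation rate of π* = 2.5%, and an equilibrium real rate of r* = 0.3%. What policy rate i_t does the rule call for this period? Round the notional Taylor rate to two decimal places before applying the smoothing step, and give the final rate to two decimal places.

1.34%

Output 0.5% above potential → ỹ = 0.5.
i^T_t = 0.3 + 0.6 + 0.5 × (0.6 − 2.5) + 0.5 × 0.5
   = 0.3 + 0.6 − 0.95 + 0.25 = 0.20
i_t = 0.68 × 1.87 + 0.32 × 0.20 = 1.2716 + 0.064 = 1.34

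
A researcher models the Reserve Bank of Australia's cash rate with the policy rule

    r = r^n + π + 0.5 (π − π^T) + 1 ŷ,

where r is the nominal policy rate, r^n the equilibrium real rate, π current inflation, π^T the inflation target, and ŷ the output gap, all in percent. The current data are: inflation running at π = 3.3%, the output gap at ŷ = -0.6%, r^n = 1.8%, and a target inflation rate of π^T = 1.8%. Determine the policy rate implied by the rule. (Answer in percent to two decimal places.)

5.25%

r = 1.8 + 3.3 + 0.5 × (3.3 − 1.8) + 1 × (-0.6)
   = 1.8 + 3.3 + 0.75 − 0.6 = 5.25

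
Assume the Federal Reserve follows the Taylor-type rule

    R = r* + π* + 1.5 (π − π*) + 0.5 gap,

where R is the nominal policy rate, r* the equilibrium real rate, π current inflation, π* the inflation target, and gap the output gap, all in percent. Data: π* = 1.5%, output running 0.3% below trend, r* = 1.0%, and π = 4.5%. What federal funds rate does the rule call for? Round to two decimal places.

6.85%

Output 0.3% below potential → gap = -0.3.
R = 1.0 + 1.5 + 1.5 × (4.5 − 1.5) + 0.5 × (-0.3)
   = 1.0 + 1.5 + 4.5 − 0.15 = 6.85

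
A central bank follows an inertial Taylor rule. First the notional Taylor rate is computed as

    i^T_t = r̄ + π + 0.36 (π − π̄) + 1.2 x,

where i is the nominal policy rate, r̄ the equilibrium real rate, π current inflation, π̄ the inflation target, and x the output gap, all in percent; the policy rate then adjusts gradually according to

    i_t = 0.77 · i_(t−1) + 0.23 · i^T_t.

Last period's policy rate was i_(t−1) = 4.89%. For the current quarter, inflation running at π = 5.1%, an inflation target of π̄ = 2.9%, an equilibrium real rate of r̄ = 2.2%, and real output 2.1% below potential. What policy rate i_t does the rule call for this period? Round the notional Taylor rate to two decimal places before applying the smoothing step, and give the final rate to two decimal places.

Output 2.1% below potential → x = -2.1.
i^T_t = 2.2 + 5.1 + 0.36 × (5.1 − 2.9) + 1.2 × (-2.1)
   = 2.2 + 5.1 + 0.792 − 2.52 = 5.57
i_t = 0.77 × 4.89 + 0.23 × 5.57 = 3.7653 + 1.2811 = 5.05

5.05%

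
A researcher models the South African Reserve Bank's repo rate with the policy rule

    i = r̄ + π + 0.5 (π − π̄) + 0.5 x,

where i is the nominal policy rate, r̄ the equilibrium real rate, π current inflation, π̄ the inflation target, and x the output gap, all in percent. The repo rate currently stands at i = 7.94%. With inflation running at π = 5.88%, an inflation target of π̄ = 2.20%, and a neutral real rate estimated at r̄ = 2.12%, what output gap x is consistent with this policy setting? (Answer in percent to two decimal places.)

0.5 x = 7.94 − 2.12 − 5.88 − 0.5 × (5.88 − 2.20) = -1.9
x = -1.9 / 0.5 = -3.80

-3.80%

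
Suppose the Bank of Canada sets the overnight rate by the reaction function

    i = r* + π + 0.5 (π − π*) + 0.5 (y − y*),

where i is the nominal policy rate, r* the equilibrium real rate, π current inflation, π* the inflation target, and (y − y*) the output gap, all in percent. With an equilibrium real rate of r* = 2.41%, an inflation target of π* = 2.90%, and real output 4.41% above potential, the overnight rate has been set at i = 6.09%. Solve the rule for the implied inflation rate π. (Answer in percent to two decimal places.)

Output 4.41% above potential → (y − y*) = 4.41.
Collecting π: i = r* + (1 + 0.5) π − 0.5 π* + 0.5 (y − y*)
1.5 π = 6.09 − 2.41 + 0.5 × 2.90 − 0.5 × 4.41 = 2.925
π = 2.925 / 1.5 = 1.95

1.95%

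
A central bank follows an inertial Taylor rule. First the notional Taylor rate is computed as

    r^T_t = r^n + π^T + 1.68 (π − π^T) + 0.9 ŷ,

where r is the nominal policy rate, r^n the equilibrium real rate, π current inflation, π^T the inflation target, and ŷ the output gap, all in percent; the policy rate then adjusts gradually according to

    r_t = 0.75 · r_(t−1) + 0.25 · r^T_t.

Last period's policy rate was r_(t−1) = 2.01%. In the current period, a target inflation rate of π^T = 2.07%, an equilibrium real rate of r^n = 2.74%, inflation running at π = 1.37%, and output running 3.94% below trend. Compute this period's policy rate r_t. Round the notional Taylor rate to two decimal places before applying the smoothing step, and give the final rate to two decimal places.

Output 3.94% below potential → ŷ = -3.94.
r^T_t = 2.74 + 2.07 + 1.68 × (1.37 − 2.07) + 0.9 × (-3.94)
   = 2.74 + 2.07 − 1.176 − 3.546 = 0.09
r_t = 0.75 × 2.01 + 0.25 × 0.09 = 1.5075 + 0.0225 = 1.53

1.53%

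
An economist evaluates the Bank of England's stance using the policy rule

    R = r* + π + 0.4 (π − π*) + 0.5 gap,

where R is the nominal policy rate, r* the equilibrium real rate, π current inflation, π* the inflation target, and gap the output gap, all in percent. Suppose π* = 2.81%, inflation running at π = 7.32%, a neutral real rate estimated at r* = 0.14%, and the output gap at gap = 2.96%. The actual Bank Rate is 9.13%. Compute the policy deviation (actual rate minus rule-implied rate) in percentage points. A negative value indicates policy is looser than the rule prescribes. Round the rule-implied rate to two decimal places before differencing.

-1.61 pp

R = 0.14 + 7.32 + 0.4 × (7.32 − 2.81) + 0.5 × 2.96
   = 0.14 + 7.32 + 1.804 + 1.48 = 10.74
Deviation = 9.13 − 10.74 = -1.61 pp.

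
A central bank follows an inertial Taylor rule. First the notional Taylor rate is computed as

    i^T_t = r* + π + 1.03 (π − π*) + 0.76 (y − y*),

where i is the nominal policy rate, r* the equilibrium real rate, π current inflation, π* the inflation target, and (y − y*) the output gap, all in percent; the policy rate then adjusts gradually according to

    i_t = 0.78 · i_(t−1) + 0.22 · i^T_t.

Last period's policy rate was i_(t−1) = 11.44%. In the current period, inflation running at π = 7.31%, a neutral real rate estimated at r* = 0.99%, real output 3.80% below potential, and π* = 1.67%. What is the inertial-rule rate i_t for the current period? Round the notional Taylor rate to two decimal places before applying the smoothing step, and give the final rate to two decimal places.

11.39%

Output 3.80% below potential → (y − y*) = -3.80.
i^T_t = 0.99 + 7.31 + 1.03 × (7.31 − 1.67) + 0.76 × (-3.80)
   = 0.99 + 7.31 + 5.8092 − 2.888 = 11.22
i_t = 0.78 × 11.44 + 0.22 × 11.22 = 8.9232 + 2.4684 = 11.39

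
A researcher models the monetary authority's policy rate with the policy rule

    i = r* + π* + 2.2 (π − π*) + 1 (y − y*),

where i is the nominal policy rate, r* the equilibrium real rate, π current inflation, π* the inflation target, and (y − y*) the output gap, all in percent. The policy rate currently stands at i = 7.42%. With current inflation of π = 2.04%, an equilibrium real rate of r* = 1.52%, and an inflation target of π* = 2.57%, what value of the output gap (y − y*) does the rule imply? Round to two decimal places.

1 (y − y*) = 7.42 − 1.52 − 2.57 − 2.2 × (2.04 − 2.57) = 4.496
(y − y*) = 4.496 / 1 = 4.50

4.50%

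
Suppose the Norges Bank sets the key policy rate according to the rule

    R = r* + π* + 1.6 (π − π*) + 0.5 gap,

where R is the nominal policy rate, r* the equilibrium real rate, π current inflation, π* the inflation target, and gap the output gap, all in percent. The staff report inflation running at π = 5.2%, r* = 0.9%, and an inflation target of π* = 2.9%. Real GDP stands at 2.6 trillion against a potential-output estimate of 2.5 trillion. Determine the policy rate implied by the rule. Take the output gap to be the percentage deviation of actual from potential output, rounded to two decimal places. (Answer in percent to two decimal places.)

Output gap = 100 × (2.6 − 2.5) / 2.5 = 4.00%.
R = 0.90 + 2.90 + 1.6 × (5.20 − 2.90) + 0.5 × 4.00
   = 0.90 + 2.9 + 3.68 + 2 = 9.48

9.48%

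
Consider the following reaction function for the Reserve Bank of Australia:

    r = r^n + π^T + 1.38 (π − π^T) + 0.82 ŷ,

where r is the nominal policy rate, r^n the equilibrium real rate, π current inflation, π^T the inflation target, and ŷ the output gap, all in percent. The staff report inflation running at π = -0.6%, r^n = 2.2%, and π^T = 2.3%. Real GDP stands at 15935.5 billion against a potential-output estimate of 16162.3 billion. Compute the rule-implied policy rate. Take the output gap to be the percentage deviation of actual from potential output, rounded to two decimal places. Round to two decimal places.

Output gap = 100 × (15935.5 − 16162.3) / 16162.3 = -1.40%.
r = 2.20 + 2.30 + 1.38 × (-0.60 − 2.30) + 0.82 × (-1.40)
   = 2.20 + 2.3 − 4.002 − 1.148 = -0.65

-0.65%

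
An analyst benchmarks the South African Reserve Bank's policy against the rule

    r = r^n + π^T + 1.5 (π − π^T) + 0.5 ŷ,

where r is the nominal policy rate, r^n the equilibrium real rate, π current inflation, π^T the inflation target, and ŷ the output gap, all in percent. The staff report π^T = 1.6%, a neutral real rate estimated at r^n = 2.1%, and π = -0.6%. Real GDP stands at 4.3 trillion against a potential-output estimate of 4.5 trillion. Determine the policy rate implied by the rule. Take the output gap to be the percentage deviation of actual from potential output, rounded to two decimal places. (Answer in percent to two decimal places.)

Output gap = 100 × (4.3 − 4.5) / 4.5 = -4.44%.
r = 2.10 + 1.60 + 1.5 × (-0.60 − 1.60) + 0.5 × (-4.44)
   = 2.10 + 1.6 − 3.3 − 2.22 = -1.82

-1.82%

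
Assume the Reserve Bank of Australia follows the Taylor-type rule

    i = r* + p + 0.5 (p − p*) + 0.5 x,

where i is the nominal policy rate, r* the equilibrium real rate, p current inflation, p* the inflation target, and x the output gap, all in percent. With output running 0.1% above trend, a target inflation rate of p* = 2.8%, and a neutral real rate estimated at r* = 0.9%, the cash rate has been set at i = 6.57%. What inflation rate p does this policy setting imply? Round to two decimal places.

Output 0.1% above potential → x = 0.1.
Collecting p: i = r* + (1 + 0.5) p − 0.5 p* + 0.5 x
1.5 p = 6.57 − 0.9 + 0.5 × 2.8 − 0.5 × 0.1 = 7.02
p = 7.02 / 1.5 = 4.68

4.68%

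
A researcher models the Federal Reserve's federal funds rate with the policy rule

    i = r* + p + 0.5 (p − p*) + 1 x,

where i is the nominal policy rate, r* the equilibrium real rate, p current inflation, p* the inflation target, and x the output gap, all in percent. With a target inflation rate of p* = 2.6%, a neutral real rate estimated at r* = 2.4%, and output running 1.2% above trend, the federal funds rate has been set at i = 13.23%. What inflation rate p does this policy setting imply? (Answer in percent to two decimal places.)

7.29%

Output 1.2% above potential → x = 1.2.
Collecting p: i = r* + (1 + 0.5) p − 0.5 p* + 1 x
1.5 p = 13.23 − 2.4 + 0.5 × 2.6 − 1 × 1.2 = 10.93
p = 10.93 / 1.5 = 7.29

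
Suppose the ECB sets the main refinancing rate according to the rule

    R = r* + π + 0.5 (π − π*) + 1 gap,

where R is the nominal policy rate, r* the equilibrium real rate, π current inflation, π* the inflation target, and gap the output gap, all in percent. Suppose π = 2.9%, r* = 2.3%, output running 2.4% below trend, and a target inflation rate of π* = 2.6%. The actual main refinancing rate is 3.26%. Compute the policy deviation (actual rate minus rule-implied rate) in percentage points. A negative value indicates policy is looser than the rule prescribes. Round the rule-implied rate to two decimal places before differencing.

0.31 pp

Output 2.4% below potential → gap = -2.4.
R = 2.3 + 2.9 + 0.5 × (2.9 − 2.6) + 1 × (-2.4)
   = 2.3 + 2.9 + 0.15 − 2.4 = 2.95
Deviation = 3.26 − 2.95 = 0.31 pp.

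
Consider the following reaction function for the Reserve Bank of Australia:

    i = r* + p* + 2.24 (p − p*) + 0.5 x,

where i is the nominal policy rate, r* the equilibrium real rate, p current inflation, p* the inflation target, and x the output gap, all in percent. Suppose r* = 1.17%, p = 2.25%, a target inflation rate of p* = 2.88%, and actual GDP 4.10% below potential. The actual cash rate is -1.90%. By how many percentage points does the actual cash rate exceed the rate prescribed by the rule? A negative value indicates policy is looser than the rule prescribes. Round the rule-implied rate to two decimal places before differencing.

Output 4.10% below potential → x = -4.10.
i = 1.17 + 2.88 + 2.24 × (2.25 − 2.88) + 0.5 × (-4.10)
   = 1.17 + 2.88 − 1.4112 − 2.05 = 0.59
Deviation = -1.90 − 0.59 = -2.49 pp.

-2.49 pp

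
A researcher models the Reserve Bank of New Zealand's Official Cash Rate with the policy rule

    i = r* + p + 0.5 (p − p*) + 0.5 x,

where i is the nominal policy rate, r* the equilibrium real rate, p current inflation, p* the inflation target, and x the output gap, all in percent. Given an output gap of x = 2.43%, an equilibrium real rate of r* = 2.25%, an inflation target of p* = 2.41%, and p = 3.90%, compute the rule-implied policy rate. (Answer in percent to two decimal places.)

8.11%

i = 2.25 + 3.90 + 0.5 × (3.90 − 2.41) + 0.5 × 2.43
   = 2.25 + 3.9 + 0.745 + 1.215 = 8.11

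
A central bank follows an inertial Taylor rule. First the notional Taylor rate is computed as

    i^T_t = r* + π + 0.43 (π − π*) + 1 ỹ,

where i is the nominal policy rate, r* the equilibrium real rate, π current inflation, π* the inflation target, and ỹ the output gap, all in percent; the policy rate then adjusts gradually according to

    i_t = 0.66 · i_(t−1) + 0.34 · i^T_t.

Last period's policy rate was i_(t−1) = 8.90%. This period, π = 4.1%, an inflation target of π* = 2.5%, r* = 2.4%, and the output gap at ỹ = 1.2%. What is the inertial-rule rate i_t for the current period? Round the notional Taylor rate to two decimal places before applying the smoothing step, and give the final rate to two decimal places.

i^T_t = 2.4 + 4.1 + 0.43 × (4.1 − 2.5) + 1 × 1.2
   = 2.4 + 4.1 + 0.688 + 1.2 = 8.39
i_t = 0.66 × 8.90 + 0.34 × 8.39 = 5.874 + 2.8526 = 8.73

8.73%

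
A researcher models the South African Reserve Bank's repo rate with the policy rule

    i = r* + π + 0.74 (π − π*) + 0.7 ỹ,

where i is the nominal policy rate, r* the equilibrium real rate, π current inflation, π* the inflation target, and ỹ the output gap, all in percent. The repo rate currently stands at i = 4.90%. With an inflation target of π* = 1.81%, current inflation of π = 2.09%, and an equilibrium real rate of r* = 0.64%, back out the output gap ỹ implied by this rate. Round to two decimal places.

2.80%

0.7 ỹ = 4.90 − 0.64 − 2.09 − 0.74 × (2.09 − 1.81) = 1.9628
ỹ = 1.9628 / 0.7 = 2.80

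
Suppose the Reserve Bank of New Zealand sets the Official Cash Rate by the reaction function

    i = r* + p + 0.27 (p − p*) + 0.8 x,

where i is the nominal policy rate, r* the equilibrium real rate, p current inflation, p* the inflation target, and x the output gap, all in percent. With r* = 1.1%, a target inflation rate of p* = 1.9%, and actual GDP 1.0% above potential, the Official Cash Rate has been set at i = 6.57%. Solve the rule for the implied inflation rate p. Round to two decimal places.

4.08%

Output 1.0% above potential → x = 1.0.
Collecting p: i = r* + (1 + 0.27) p − 0.27 p* + 0.8 x
1.27 p = 6.57 − 1.1 + 0.27 × 1.9 − 0.8 × 1.0 = 5.183
p = 5.183 / 1.27 = 4.08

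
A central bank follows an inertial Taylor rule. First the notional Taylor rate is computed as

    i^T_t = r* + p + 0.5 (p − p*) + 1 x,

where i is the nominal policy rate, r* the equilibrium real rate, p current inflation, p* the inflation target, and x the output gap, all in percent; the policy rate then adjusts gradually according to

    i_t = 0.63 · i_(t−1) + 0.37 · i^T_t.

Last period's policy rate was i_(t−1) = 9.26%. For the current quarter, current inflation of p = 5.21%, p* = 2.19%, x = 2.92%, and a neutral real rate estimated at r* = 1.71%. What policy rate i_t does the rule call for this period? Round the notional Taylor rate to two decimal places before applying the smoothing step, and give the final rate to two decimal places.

i^T_t = 1.71 + 5.21 + 0.5 × (5.21 − 2.19) + 1 × 2.92
   = 1.71 + 5.21 + 1.51 + 2.92 = 11.35
i_t = 0.63 × 9.26 + 0.37 × 11.35 = 5.8338 + 4.1995 = 10.03

10.03%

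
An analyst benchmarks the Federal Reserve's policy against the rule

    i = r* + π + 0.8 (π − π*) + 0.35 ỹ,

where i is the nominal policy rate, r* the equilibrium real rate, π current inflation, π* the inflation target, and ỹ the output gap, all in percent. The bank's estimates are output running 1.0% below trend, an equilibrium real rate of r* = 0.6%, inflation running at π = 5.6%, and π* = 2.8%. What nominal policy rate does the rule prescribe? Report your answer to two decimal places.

Output 1.0% below potential → ỹ = -1.0.
i = 0.6 + 5.6 + 0.8 × (5.6 − 2.8) + 0.35 × (-1.0)
   = 0.6 + 5.6 + 2.24 − 0.35 = 8.09

8.09%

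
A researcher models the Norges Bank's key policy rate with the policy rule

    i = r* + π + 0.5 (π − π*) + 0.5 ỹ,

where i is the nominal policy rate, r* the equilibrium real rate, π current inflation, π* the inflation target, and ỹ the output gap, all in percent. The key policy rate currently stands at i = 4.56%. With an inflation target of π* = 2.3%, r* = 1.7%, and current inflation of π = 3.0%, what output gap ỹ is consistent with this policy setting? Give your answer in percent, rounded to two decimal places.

0.5 ỹ = 4.56 − 1.7 − 3.0 − 0.5 × (3.0 − 2.3) = -0.49
ỹ = -0.49 / 0.5 = -0.98

-0.98%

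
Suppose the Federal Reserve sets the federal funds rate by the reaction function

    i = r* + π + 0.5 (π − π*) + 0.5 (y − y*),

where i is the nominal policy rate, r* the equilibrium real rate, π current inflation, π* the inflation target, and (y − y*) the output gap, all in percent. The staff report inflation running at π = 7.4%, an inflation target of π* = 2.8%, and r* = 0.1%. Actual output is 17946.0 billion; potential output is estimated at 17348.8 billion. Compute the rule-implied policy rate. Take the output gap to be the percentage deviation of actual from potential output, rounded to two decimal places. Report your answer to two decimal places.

11.52%

Output gap = 100 × (17946.0 − 17348.8) / 17348.8 = 3.44%.
i = 0.10 + 7.40 + 0.5 × (7.40 − 2.80) + 0.5 × 3.44
   = 0.10 + 7.4 + 2.3 + 1.72 = 11.52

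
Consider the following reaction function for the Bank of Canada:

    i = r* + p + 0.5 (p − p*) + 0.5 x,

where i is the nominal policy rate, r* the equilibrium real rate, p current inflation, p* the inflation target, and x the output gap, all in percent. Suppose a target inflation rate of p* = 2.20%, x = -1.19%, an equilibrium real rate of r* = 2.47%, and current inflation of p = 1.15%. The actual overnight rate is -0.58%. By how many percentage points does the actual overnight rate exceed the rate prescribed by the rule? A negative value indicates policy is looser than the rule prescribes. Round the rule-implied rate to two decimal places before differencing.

-3.08 pp

i = 2.47 + 1.15 + 0.5 × (1.15 − 2.20) + 0.5 × (-1.19)
   = 2.47 + 1.15 − 0.525 − 0.595 = 2.50
Deviation = -0.58 − 2.50 = -3.08 pp.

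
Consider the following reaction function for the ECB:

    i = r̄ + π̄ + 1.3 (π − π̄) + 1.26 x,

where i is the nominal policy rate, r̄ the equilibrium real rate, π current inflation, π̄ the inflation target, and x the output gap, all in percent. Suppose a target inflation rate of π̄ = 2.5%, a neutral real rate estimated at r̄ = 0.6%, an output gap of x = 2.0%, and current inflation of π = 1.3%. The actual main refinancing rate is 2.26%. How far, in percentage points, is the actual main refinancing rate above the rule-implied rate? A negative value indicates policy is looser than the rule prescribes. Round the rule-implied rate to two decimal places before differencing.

-1.80 pp

i = 0.6 + 2.5 + 1.3 × (1.3 − 2.5) + 1.26 × 2.0
   = 0.6 + 2.5 − 1.56 + 2.52 = 4.06
Deviation = 2.26 − 4.06 = -1.80 pp.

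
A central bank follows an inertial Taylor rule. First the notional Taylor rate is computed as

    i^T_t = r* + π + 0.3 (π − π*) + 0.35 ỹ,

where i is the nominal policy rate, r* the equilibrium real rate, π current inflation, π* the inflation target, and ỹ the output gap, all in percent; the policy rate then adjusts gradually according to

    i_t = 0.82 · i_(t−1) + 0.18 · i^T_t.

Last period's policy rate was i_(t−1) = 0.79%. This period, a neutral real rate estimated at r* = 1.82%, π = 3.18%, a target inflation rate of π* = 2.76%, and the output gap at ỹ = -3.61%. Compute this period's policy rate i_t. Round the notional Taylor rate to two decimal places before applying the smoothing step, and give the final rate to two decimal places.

i^T_t = 1.82 + 3.18 + 0.3 × (3.18 − 2.76) + 0.35 × (-3.61)
   = 1.82 + 3.18 + 0.126 − 1.2635 = 3.86
i_t = 0.82 × 0.79 + 0.18 × 3.86 = 0.6478 + 0.6948 = 1.34

1.34%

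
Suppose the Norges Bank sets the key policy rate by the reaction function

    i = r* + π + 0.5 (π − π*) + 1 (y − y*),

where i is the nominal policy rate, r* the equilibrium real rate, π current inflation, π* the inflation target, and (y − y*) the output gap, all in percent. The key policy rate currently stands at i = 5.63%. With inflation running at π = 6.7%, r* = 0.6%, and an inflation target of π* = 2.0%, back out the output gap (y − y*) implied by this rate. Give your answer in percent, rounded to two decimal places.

1 (y − y*) = 5.63 − 0.6 − 6.7 − 0.5 × (6.7 − 2.0) = -4.02
(y − y*) = -4.02 / 1 = -4.02

-4.02%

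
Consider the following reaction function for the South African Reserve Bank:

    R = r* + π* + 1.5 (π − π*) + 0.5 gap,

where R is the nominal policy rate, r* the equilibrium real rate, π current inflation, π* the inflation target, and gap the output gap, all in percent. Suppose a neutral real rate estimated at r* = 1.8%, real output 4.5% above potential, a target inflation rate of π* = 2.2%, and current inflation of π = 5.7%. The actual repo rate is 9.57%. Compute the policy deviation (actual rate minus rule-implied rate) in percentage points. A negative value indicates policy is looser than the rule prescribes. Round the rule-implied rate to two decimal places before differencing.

-1.93 pp

Output 4.5% above potential → gap = 4.5.
R = 1.8 + 2.2 + 1.5 × (5.7 − 2.2) + 0.5 × 4.5
   = 1.8 + 2.2 + 5.25 + 2.25 = 11.50
Deviation = 9.57 − 11.50 = -1.93 pp.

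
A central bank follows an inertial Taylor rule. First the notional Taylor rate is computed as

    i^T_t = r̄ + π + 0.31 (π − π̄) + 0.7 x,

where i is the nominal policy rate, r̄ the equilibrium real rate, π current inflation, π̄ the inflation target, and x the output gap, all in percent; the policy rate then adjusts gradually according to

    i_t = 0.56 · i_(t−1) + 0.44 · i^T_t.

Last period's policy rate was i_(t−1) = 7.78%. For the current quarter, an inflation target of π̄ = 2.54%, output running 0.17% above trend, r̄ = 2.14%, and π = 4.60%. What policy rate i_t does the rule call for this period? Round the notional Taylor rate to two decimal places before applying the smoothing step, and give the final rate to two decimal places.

7.66%

Output 0.17% above potential → x = 0.17.
i^T_t = 2.14 + 4.60 + 0.31 × (4.60 − 2.54) + 0.7 × 0.17
   = 2.14 + 4.6 + 0.6386 + 0.119 = 7.50
i_t = 0.56 × 7.78 + 0.44 × 7.50 = 4.3568 + 3.3 = 7.66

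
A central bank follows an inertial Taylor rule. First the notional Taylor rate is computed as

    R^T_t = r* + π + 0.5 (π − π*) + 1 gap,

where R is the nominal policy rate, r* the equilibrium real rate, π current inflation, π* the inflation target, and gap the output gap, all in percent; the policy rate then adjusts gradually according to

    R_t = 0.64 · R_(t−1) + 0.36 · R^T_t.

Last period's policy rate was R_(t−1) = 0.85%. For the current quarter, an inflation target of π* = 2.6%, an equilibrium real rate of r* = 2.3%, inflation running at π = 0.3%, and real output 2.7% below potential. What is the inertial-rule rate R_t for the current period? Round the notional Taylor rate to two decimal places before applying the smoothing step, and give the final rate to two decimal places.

Output 2.7% below potential → gap = -2.7.
R^T_t = 2.3 + 0.3 + 0.5 × (0.3 − 2.6) + 1 × (-2.7)
   = 2.3 + 0.3 − 1.15 − 2.7 = -1.25
R_t = 0.64 × 0.85 + 0.36 × (-1.25) = 0.544 − 0.45 = 0.09

0.09%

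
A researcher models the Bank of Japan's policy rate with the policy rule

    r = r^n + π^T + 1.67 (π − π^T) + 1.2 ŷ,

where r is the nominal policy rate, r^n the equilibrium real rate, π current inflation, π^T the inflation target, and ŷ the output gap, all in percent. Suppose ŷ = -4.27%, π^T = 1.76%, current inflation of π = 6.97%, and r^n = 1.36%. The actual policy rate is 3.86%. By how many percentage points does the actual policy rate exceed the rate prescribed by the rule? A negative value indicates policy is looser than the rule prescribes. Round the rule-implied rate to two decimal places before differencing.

r = 1.36 + 1.76 + 1.67 × (6.97 − 1.76) + 1.2 × (-4.27)
   = 1.36 + 1.76 + 8.7007 − 5.124 = 6.70
Deviation = 3.86 − 6.70 = -2.84 pp.

-2.84 pp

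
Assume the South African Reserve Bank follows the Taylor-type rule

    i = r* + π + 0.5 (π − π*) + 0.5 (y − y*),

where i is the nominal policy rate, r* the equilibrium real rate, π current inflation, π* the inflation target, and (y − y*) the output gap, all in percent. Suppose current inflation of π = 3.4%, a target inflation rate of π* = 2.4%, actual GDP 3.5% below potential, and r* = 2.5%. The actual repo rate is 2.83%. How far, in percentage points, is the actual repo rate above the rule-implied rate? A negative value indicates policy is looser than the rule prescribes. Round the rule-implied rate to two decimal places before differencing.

-1.82 pp

Output 3.5% below potential → (y − y*) = -3.5.
i = 2.5 + 3.4 + 0.5 × (3.4 − 2.4) + 0.5 × (-3.5)
   = 2.5 + 3.4 + 0.5 − 1.75 = 4.65
Deviation = 2.83 − 4.65 = -1.82 pp.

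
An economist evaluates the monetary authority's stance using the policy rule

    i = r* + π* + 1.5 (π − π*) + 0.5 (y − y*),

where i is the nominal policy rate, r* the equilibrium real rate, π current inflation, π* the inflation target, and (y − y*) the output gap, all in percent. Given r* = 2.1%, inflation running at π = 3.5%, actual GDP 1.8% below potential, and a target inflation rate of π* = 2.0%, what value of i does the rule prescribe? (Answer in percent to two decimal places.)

5.45%

Output 1.8% below potential → (y − y*) = -1.8.
i = 2.1 + 2.0 + 1.5 × (3.5 − 2.0) + 0.5 × (-1.8)
   = 2.1 + 2 + 2.25 − 0.9 = 5.45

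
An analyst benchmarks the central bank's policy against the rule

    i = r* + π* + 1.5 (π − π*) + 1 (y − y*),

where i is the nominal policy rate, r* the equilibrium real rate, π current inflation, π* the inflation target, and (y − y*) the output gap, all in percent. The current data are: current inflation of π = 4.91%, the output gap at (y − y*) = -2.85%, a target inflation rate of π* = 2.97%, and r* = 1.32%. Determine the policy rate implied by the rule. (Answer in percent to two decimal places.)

i = 1.32 + 2.97 + 1.5 × (4.91 − 2.97) + 1 × (-2.85)
   = 1.32 + 2.97 + 2.91 − 2.85 = 4.35

4.35%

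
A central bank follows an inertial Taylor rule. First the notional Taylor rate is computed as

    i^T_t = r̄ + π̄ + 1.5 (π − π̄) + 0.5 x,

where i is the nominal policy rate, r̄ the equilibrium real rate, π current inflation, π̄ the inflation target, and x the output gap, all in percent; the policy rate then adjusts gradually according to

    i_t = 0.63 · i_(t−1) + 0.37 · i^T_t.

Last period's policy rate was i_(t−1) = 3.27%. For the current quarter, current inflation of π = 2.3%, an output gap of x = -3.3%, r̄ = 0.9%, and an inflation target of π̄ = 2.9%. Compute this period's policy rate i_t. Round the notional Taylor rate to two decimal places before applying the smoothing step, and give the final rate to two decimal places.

i^T_t = 0.9 + 2.9 + 1.5 × (2.3 − 2.9) + 0.5 × (-3.3)
   = 0.9 + 2.9 − 0.9 − 1.65 = 1.25
i_t = 0.63 × 3.27 + 0.37 × 1.25 = 2.0601 + 0.4625 = 2.52

2.52%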